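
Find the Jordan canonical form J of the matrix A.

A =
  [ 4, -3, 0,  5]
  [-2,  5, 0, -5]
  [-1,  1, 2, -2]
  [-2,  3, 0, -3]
J_2(2) ⊕ J_2(2)

The characteristic polynomial is
  det(x·I − A) = x^4 - 8*x^3 + 24*x^2 - 32*x + 16 = (x - 2)^4

Eigenvalues and multiplicities (the geometric multiplicity of λ is n − rank(A − λI), which equals the number of Jordan blocks for λ):
  λ = 2: algebraic multiplicity = 4, geometric multiplicity = 2

Determining the block sizes for each eigenvalue:
  λ = 2: with am = 4 and gm = 2, the partition is not yet determined (e.g. several partitions of 4 into 2 parts exist). Let N = A − (2)·I. Computing rank(N^1) = 2, rank(N^2) = 0; the number of blocks of size ≥ j is rank(N^{j−1}) − rank(N^j), giving [2, 2]. So we have 2 block(s) of size 2 → block sizes [2, 2]

Assembling the blocks gives a Jordan form
J =
  [2, 1, 0, 0]
  [0, 2, 0, 0]
  [0, 0, 2, 1]
  [0, 0, 0, 2]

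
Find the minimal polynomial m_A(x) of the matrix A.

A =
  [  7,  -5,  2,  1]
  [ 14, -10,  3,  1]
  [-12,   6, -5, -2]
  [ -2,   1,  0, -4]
x^3 + 9*x^2 + 27*x + 27

The characteristic polynomial is χ_A(x) = (x + 3)^4, so the eigenvalues are known. The minimal polynomial is
  m_A(x) = Π_λ (x − λ)^{k_λ}
where k_λ is the size of the *largest* Jordan block for λ (equivalently, the smallest k with (A − λI)^k v = 0 for every generalised eigenvector v of λ).

  λ = -3: largest Jordan block has size 3, contributing (x + 3)^3

So m_A(x) = (x + 3)^3 = x^3 + 9*x^2 + 27*x + 27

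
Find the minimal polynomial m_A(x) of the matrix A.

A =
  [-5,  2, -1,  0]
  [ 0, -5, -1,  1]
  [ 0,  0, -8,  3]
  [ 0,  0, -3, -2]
x^3 + 15*x^2 + 75*x + 125

The characteristic polynomial is χ_A(x) = (x + 5)^4, so the eigenvalues are known. The minimal polynomial is
  m_A(x) = Π_λ (x − λ)^{k_λ}
where k_λ is the size of the *largest* Jordan block for λ (equivalently, the smallest k with (A − λI)^k v = 0 for every generalised eigenvector v of λ).

  λ = -5: largest Jordan block has size 3, contributing (x + 5)^3

So m_A(x) = (x + 5)^3 = x^3 + 15*x^2 + 75*x + 125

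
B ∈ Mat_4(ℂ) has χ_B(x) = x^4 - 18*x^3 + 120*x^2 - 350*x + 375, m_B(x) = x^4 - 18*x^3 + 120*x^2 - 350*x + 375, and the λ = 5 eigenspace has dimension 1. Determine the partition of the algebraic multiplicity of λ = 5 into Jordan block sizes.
Block sizes for λ = 5: [3]

Step 1 — from the characteristic polynomial, algebraic multiplicity of λ = 5 is 3. From dim ker(B − (5)·I) = 1, there are exactly 1 Jordan blocks for λ = 5.
Step 2 — from the minimal polynomial, the factor (x − 5)^3 tells us the largest block for λ = 5 has size 3.
Step 3 — with total size 3, 1 blocks, and largest block 3, the block sizes (in nonincreasing order) are [3].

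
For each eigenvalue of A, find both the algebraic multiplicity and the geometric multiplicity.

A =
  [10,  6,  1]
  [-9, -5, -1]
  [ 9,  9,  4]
λ = 1: alg = 1, geom = 1; λ = 4: alg = 2, geom = 1

Step 1 — factor the characteristic polynomial to read off the algebraic multiplicities:
  χ_A(x) = (x - 4)^2*(x - 1)

Step 2 — compute geometric multiplicities via the rank-nullity identity g(λ) = n − rank(A − λI):
  rank(A − (1)·I) = 2, so dim ker(A − (1)·I) = n − 2 = 1
  rank(A − (4)·I) = 2, so dim ker(A − (4)·I) = n − 2 = 1

Summary:
  λ = 1: algebraic multiplicity = 1, geometric multiplicity = 1
  λ = 4: algebraic multiplicity = 2, geometric multiplicity = 1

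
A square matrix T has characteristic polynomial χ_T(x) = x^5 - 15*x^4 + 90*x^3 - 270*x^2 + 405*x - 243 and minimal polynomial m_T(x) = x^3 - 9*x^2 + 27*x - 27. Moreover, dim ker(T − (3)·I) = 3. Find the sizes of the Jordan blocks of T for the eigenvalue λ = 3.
Block sizes for λ = 3: [3, 1, 1]

Step 1 — from the characteristic polynomial, algebraic multiplicity of λ = 3 is 5. From dim ker(T − (3)·I) = 3, there are exactly 3 Jordan blocks for λ = 3.
Step 2 — from the minimal polynomial, the factor (x − 3)^3 tells us the largest block for λ = 3 has size 3.
Step 3 — with total size 5, 3 blocks, and largest block 3, the block sizes (in nonincreasing order) are [3, 1, 1].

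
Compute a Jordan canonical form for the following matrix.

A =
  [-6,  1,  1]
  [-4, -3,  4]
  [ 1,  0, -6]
J_3(-5)

The characteristic polynomial is
  det(x·I − A) = x^3 + 15*x^2 + 75*x + 125 = (x + 5)^3

Eigenvalues and multiplicities (the geometric multiplicity of λ is n − rank(A − λI), which equals the number of Jordan blocks for λ):
  λ = -5: algebraic multiplicity = 3, geometric multiplicity = 1

Determining the block sizes for each eigenvalue:
  λ = -5: one block (gm = 1), so the single block has size am = 3 → block sizes [3]

Assembling the blocks gives a Jordan form
J =
  [-5,  1,  0]
  [ 0, -5,  1]
  [ 0,  0, -5]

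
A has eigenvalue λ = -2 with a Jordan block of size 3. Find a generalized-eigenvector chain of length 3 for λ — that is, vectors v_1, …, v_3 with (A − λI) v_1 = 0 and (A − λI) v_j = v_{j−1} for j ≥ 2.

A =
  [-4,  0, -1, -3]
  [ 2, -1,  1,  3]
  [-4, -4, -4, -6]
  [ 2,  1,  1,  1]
A Jordan chain for λ = -2 of length 3:
v_1 = (2, 0, -4, 0)ᵀ
v_2 = (-2, 2, -4, 2)ᵀ
v_3 = (1, 0, 0, 0)ᵀ

Let N = A − (-2)·I. We want v_3 with N^3 v_3 = 0 but N^2 v_3 ≠ 0; then v_{j-1} := N · v_j for j = 3, …, 2.

Pick v_3 = (1, 0, 0, 0)ᵀ.
Then v_2 = N · v_3 = (-2, 2, -4, 2)ᵀ.
Then v_1 = N · v_2 = (2, 0, -4, 0)ᵀ.

Sanity check: (A − (-2)·I) v_1 = (0, 0, 0, 0)ᵀ = 0. ✓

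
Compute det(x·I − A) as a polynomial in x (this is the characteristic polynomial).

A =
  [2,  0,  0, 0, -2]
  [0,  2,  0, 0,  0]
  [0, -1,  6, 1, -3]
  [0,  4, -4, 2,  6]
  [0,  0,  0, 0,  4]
x^5 - 16*x^4 + 100*x^3 - 304*x^2 + 448*x - 256

Expanding det(x·I − A) (e.g. by cofactor expansion or by noting that A is similar to its Jordan form J, which has the same characteristic polynomial as A) gives
  χ_A(x) = x^5 - 16*x^4 + 100*x^3 - 304*x^2 + 448*x - 256
which factors as (x - 4)^3*(x - 2)^2. The eigenvalues (with algebraic multiplicities) are λ = 2 with multiplicity 2, λ = 4 with multiplicity 3.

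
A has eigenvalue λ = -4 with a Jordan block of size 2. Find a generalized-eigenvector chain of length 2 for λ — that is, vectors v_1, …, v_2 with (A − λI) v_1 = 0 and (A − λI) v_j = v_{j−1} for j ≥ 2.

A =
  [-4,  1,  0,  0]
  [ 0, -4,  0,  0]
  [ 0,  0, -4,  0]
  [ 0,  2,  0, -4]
A Jordan chain for λ = -4 of length 2:
v_1 = (1, 0, 0, 2)ᵀ
v_2 = (0, 1, 0, 0)ᵀ

Let N = A − (-4)·I. We want v_2 with N^2 v_2 = 0 but N^1 v_2 ≠ 0; then v_{j-1} := N · v_j for j = 2, …, 2.

Pick v_2 = (0, 1, 0, 0)ᵀ.
Then v_1 = N · v_2 = (1, 0, 0, 2)ᵀ.

Sanity check: (A − (-4)·I) v_1 = (0, 0, 0, 0)ᵀ = 0. ✓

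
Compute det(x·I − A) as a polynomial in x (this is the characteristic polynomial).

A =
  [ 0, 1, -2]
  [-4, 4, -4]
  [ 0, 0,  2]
x^3 - 6*x^2 + 12*x - 8

Expanding det(x·I − A) (e.g. by cofactor expansion or by noting that A is similar to its Jordan form J, which has the same characteristic polynomial as A) gives
  χ_A(x) = x^3 - 6*x^2 + 12*x - 8
which factors as (x - 2)^3. The eigenvalues (with algebraic multiplicities) are λ = 2 with multiplicity 3.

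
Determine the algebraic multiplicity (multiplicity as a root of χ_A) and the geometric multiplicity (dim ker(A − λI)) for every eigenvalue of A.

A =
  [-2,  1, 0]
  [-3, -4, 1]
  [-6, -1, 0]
λ = -2: alg = 3, geom = 1

Step 1 — factor the characteristic polynomial to read off the algebraic multiplicities:
  χ_A(x) = (x + 2)^3

Step 2 — compute geometric multiplicities via the rank-nullity identity g(λ) = n − rank(A − λI):
  rank(A − (-2)·I) = 2, so dim ker(A − (-2)·I) = n − 2 = 1

Summary:
  λ = -2: algebraic multiplicity = 3, geometric multiplicity = 1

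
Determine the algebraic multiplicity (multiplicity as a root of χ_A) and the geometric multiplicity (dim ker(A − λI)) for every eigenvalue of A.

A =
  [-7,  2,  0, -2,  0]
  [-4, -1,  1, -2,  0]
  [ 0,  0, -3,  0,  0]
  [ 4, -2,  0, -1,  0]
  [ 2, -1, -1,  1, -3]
λ = -3: alg = 5, geom = 3

Step 1 — factor the characteristic polynomial to read off the algebraic multiplicities:
  χ_A(x) = (x + 3)^5

Step 2 — compute geometric multiplicities via the rank-nullity identity g(λ) = n − rank(A − λI):
  rank(A − (-3)·I) = 2, so dim ker(A − (-3)·I) = n − 2 = 3

Summary:
  λ = -3: algebraic multiplicity = 5, geometric multiplicity = 3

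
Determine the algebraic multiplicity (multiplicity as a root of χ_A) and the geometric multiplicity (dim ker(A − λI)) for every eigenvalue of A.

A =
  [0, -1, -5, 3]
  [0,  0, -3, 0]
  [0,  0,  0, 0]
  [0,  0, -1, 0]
λ = 0: alg = 4, geom = 2

Step 1 — factor the characteristic polynomial to read off the algebraic multiplicities:
  χ_A(x) = x^4

Step 2 — compute geometric multiplicities via the rank-nullity identity g(λ) = n − rank(A − λI):
  rank(A − (0)·I) = 2, so dim ker(A − (0)·I) = n − 2 = 2

Summary:
  λ = 0: algebraic multiplicity = 4, geometric multiplicity = 2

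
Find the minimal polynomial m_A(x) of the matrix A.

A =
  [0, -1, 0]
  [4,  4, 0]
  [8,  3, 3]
x^3 - 7*x^2 + 16*x - 12

The characteristic polynomial is χ_A(x) = (x - 3)*(x - 2)^2, so the eigenvalues are known. The minimal polynomial is
  m_A(x) = Π_λ (x − λ)^{k_λ}
where k_λ is the size of the *largest* Jordan block for λ (equivalently, the smallest k with (A − λI)^k v = 0 for every generalised eigenvector v of λ).

  λ = 2: largest Jordan block has size 2, contributing (x − 2)^2
  λ = 3: largest Jordan block has size 1, contributing (x − 3)

So m_A(x) = (x - 3)*(x - 2)^2 = x^3 - 7*x^2 + 16*x - 12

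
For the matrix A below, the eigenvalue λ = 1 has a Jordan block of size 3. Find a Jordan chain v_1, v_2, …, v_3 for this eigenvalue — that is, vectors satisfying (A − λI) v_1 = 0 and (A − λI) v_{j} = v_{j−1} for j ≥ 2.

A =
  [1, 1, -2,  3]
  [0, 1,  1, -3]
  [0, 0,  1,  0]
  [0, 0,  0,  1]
A Jordan chain for λ = 1 of length 3:
v_1 = (1, 0, 0, 0)ᵀ
v_2 = (-2, 1, 0, 0)ᵀ
v_3 = (0, 0, 1, 0)ᵀ

Let N = A − (1)·I. We want v_3 with N^3 v_3 = 0 but N^2 v_3 ≠ 0; then v_{j-1} := N · v_j for j = 3, …, 2.

Pick v_3 = (0, 0, 1, 0)ᵀ.
Then v_2 = N · v_3 = (-2, 1, 0, 0)ᵀ.
Then v_1 = N · v_2 = (1, 0, 0, 0)ᵀ.

Sanity check: (A − (1)·I) v_1 = (0, 0, 0, 0)ᵀ = 0. ✓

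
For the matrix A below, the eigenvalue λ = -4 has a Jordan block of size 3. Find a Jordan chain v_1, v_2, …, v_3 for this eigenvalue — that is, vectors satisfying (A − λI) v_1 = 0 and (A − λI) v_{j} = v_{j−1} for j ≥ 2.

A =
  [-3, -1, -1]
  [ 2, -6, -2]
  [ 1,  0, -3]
A Jordan chain for λ = -4 of length 3:
v_1 = (-2, -4, 2)ᵀ
v_2 = (1, 2, 1)ᵀ
v_3 = (1, 0, 0)ᵀ

Let N = A − (-4)·I. We want v_3 with N^3 v_3 = 0 but N^2 v_3 ≠ 0; then v_{j-1} := N · v_j for j = 3, …, 2.

Pick v_3 = (1, 0, 0)ᵀ.
Then v_2 = N · v_3 = (1, 2, 1)ᵀ.
Then v_1 = N · v_2 = (-2, -4, 2)ᵀ.

Sanity check: (A − (-4)·I) v_1 = (0, 0, 0)ᵀ = 0. ✓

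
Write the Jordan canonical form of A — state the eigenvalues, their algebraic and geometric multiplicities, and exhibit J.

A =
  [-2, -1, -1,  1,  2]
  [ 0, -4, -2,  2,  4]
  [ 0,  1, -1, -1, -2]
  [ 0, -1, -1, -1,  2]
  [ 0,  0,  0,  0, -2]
J_2(-2) ⊕ J_1(-2) ⊕ J_1(-2) ⊕ J_1(-2)

The characteristic polynomial is
  det(x·I − A) = x^5 + 10*x^4 + 40*x^3 + 80*x^2 + 80*x + 32 = (x + 2)^5

Eigenvalues and multiplicities (the geometric multiplicity of λ is n − rank(A − λI), which equals the number of Jordan blocks for λ):
  λ = -2: algebraic multiplicity = 5, geometric multiplicity = 4

Determining the block sizes for each eigenvalue:
  λ = -2: 4 blocks summing to 5 forces exactly one block of size 2 and the rest size 1 → block sizes [2, 1, 1, 1]

Assembling the blocks gives a Jordan form
J =
  [-2,  1,  0,  0,  0]
  [ 0, -2,  0,  0,  0]
  [ 0,  0, -2,  0,  0]
  [ 0,  0,  0, -2,  0]
  [ 0,  0,  0,  0, -2]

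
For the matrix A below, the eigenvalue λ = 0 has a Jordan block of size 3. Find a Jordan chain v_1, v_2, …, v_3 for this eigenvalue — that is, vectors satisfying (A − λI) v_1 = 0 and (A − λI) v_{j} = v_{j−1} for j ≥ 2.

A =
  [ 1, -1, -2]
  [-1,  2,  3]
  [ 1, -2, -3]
A Jordan chain for λ = 0 of length 3:
v_1 = (1, -1, 1)ᵀ
v_2 = (-1, 2, -2)ᵀ
v_3 = (0, 1, 0)ᵀ

Let N = A − (0)·I. We want v_3 with N^3 v_3 = 0 but N^2 v_3 ≠ 0; then v_{j-1} := N · v_j for j = 3, …, 2.

Pick v_3 = (0, 1, 0)ᵀ.
Then v_2 = N · v_3 = (-1, 2, -2)ᵀ.
Then v_1 = N · v_2 = (1, -1, 1)ᵀ.

Sanity check: (A − (0)·I) v_1 = (0, 0, 0)ᵀ = 0. ✓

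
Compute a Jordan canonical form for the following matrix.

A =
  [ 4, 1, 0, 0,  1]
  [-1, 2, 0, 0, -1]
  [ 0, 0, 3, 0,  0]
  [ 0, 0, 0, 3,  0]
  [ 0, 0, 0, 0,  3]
J_2(3) ⊕ J_1(3) ⊕ J_1(3) ⊕ J_1(3)

The characteristic polynomial is
  det(x·I − A) = x^5 - 15*x^4 + 90*x^3 - 270*x^2 + 405*x - 243 = (x - 3)^5

Eigenvalues and multiplicities (the geometric multiplicity of λ is n − rank(A − λI), which equals the number of Jordan blocks for λ):
  λ = 3: algebraic multiplicity = 5, geometric multiplicity = 4

Determining the block sizes for each eigenvalue:
  λ = 3: 4 blocks summing to 5 forces exactly one block of size 2 and the rest size 1 → block sizes [2, 1, 1, 1]

Assembling the blocks gives a Jordan form
J =
  [3, 1, 0, 0, 0]
  [0, 3, 0, 0, 0]
  [0, 0, 3, 0, 0]
  [0, 0, 0, 3, 0]
  [0, 0, 0, 0, 3]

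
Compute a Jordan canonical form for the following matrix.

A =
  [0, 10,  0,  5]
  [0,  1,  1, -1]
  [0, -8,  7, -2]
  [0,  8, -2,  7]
J_1(0) ⊕ J_2(5) ⊕ J_1(5)

The characteristic polynomial is
  det(x·I − A) = x^4 - 15*x^3 + 75*x^2 - 125*x = x*(x - 5)^3

Eigenvalues and multiplicities (the geometric multiplicity of λ is n − rank(A − λI), which equals the number of Jordan blocks for λ):
  λ = 0: algebraic multiplicity = 1, geometric multiplicity = 1
  λ = 5: algebraic multiplicity = 3, geometric multiplicity = 2

Determining the block sizes for each eigenvalue:
  λ = 0: one block (gm = 1), so the single block has size am = 1 → block sizes [1]
  λ = 5: 2 blocks summing to 3 forces exactly one block of size 2 and the rest size 1 → block sizes [2, 1]

Assembling the blocks gives a Jordan form
J =
  [0, 0, 0, 0]
  [0, 5, 1, 0]
  [0, 0, 5, 0]
  [0, 0, 0, 5]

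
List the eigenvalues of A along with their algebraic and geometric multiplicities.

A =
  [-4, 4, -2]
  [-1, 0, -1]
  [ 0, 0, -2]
λ = -2: alg = 3, geom = 2

Step 1 — factor the characteristic polynomial to read off the algebraic multiplicities:
  χ_A(x) = (x + 2)^3

Step 2 — compute geometric multiplicities via the rank-nullity identity g(λ) = n − rank(A − λI):
  rank(A − (-2)·I) = 1, so dim ker(A − (-2)·I) = n − 1 = 2

Summary:
  λ = -2: algebraic multiplicity = 3, geometric multiplicity = 2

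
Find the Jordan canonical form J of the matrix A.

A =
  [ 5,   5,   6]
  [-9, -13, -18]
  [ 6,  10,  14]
J_2(2) ⊕ J_1(2)

The characteristic polynomial is
  det(x·I − A) = x^3 - 6*x^2 + 12*x - 8 = (x - 2)^3

Eigenvalues and multiplicities (the geometric multiplicity of λ is n − rank(A − λI), which equals the number of Jordan blocks for λ):
  λ = 2: algebraic multiplicity = 3, geometric multiplicity = 2

Determining the block sizes for each eigenvalue:
  λ = 2: 2 blocks summing to 3 forces exactly one block of size 2 and the rest size 1 → block sizes [2, 1]

Assembling the blocks gives a Jordan form
J =
  [2, 1, 0]
  [0, 2, 0]
  [0, 0, 2]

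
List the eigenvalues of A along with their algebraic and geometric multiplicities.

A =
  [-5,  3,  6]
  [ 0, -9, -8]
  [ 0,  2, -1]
λ = -5: alg = 3, geom = 2

Step 1 — factor the characteristic polynomial to read off the algebraic multiplicities:
  χ_A(x) = (x + 5)^3

Step 2 — compute geometric multiplicities via the rank-nullity identity g(λ) = n − rank(A − λI):
  rank(A − (-5)·I) = 1, so dim ker(A − (-5)·I) = n − 1 = 2

Summary:
  λ = -5: algebraic multiplicity = 3, geometric multiplicity = 2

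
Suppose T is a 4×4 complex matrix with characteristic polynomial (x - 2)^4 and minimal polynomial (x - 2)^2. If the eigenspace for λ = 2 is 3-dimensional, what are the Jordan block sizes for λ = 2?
Block sizes for λ = 2: [2, 1, 1]

Step 1 — from the characteristic polynomial, algebraic multiplicity of λ = 2 is 4. From dim ker(T − (2)·I) = 3, there are exactly 3 Jordan blocks for λ = 2.
Step 2 — from the minimal polynomial, the factor (x − 2)^2 tells us the largest block for λ = 2 has size 2.
Step 3 — with total size 4, 3 blocks, and largest block 2, the block sizes (in nonincreasing order) are [2, 1, 1].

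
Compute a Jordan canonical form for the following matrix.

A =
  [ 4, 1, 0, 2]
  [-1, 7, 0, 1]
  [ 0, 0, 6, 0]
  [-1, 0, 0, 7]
J_3(6) ⊕ J_1(6)

The characteristic polynomial is
  det(x·I − A) = x^4 - 24*x^3 + 216*x^2 - 864*x + 1296 = (x - 6)^4

Eigenvalues and multiplicities (the geometric multiplicity of λ is n − rank(A − λI), which equals the number of Jordan blocks for λ):
  λ = 6: algebraic multiplicity = 4, geometric multiplicity = 2

Determining the block sizes for each eigenvalue:
  λ = 6: with am = 4 and gm = 2, the partition is not yet determined (e.g. several partitions of 4 into 2 parts exist). Let N = A − (6)·I. Computing rank(N^1) = 2, rank(N^2) = 1, rank(N^3) = 0; the number of blocks of size ≥ j is rank(N^{j−1}) − rank(N^j), giving [2, 1, 1]. So we have 1 block(s) of size 3, 1 block(s) of size 1 → block sizes [3, 1]

Assembling the blocks gives a Jordan form
J =
  [6, 1, 0, 0]
  [0, 6, 1, 0]
  [0, 0, 6, 0]
  [0, 0, 0, 6]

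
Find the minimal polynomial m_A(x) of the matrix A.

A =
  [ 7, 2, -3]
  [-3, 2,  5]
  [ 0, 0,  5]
x^3 - 14*x^2 + 65*x - 100

The characteristic polynomial is χ_A(x) = (x - 5)^2*(x - 4), so the eigenvalues are known. The minimal polynomial is
  m_A(x) = Π_λ (x − λ)^{k_λ}
where k_λ is the size of the *largest* Jordan block for λ (equivalently, the smallest k with (A − λI)^k v = 0 for every generalised eigenvector v of λ).

  λ = 4: largest Jordan block has size 1, contributing (x − 4)
  λ = 5: largest Jordan block has size 2, contributing (x − 5)^2

So m_A(x) = (x - 5)^2*(x - 4) = x^3 - 14*x^2 + 65*x - 100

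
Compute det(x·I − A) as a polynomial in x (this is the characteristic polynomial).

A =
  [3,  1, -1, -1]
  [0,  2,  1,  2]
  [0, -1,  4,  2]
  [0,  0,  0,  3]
x^4 - 12*x^3 + 54*x^2 - 108*x + 81

Expanding det(x·I − A) (e.g. by cofactor expansion or by noting that A is similar to its Jordan form J, which has the same characteristic polynomial as A) gives
  χ_A(x) = x^4 - 12*x^3 + 54*x^2 - 108*x + 81
which factors as (x - 3)^4. The eigenvalues (with algebraic multiplicities) are λ = 3 with multiplicity 4.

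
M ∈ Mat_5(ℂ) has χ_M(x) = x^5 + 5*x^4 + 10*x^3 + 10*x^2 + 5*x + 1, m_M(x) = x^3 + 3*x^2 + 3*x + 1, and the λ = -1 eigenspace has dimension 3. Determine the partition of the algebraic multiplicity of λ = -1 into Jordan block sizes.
Block sizes for λ = -1: [3, 1, 1]

Step 1 — from the characteristic polynomial, algebraic multiplicity of λ = -1 is 5. From dim ker(M − (-1)·I) = 3, there are exactly 3 Jordan blocks for λ = -1.
Step 2 — from the minimal polynomial, the factor (x + 1)^3 tells us the largest block for λ = -1 has size 3.
Step 3 — with total size 5, 3 blocks, and largest block 3, the block sizes (in nonincreasing order) are [3, 1, 1].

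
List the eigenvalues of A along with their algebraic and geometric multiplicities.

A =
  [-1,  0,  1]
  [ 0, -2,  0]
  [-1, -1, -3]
λ = -2: alg = 3, geom = 1

Step 1 — factor the characteristic polynomial to read off the algebraic multiplicities:
  χ_A(x) = (x + 2)^3

Step 2 — compute geometric multiplicities via the rank-nullity identity g(λ) = n − rank(A − λI):
  rank(A − (-2)·I) = 2, so dim ker(A − (-2)·I) = n − 2 = 1

Summary:
  λ = -2: algebraic multiplicity = 3, geometric multiplicity = 1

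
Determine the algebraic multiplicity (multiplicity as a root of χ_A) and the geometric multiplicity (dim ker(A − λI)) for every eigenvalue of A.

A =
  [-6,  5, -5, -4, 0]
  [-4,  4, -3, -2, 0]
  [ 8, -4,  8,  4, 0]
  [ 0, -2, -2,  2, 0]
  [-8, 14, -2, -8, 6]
λ = 2: alg = 4, geom = 2; λ = 6: alg = 1, geom = 1

Step 1 — factor the characteristic polynomial to read off the algebraic multiplicities:
  χ_A(x) = (x - 6)*(x - 2)^4

Step 2 — compute geometric multiplicities via the rank-nullity identity g(λ) = n − rank(A − λI):
  rank(A − (2)·I) = 3, so dim ker(A − (2)·I) = n − 3 = 2
  rank(A − (6)·I) = 4, so dim ker(A − (6)·I) = n − 4 = 1

Summary:
  λ = 2: algebraic multiplicity = 4, geometric multiplicity = 2
  λ = 6: algebraic multiplicity = 1, geometric multiplicity = 1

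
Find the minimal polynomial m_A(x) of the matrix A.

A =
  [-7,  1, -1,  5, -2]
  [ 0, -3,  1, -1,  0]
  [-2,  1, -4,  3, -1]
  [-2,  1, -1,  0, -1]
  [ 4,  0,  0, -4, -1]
x^3 + 9*x^2 + 27*x + 27

The characteristic polynomial is χ_A(x) = (x + 3)^5, so the eigenvalues are known. The minimal polynomial is
  m_A(x) = Π_λ (x − λ)^{k_λ}
where k_λ is the size of the *largest* Jordan block for λ (equivalently, the smallest k with (A − λI)^k v = 0 for every generalised eigenvector v of λ).

  λ = -3: largest Jordan block has size 3, contributing (x + 3)^3

So m_A(x) = (x + 3)^3 = x^3 + 9*x^2 + 27*x + 27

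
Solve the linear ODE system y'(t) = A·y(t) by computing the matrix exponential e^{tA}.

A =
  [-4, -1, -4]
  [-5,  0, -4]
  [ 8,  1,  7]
e^{tA} =
  [-t^2*exp(t) - 5*t*exp(t) + exp(t), t^2*exp(t) - t*exp(t), -4*t*exp(t)]
  [-t^2*exp(t) - 5*t*exp(t), t^2*exp(t) - t*exp(t) + exp(t), -4*t*exp(t)]
  [3*t^2*exp(t)/2 + 8*t*exp(t), -3*t^2*exp(t)/2 + t*exp(t), 6*t*exp(t) + exp(t)]

Strategy: write A = P · J · P⁻¹ where J is a Jordan canonical form, so e^{tA} = P · e^{tJ} · P⁻¹, and e^{tJ} can be computed block-by-block.

A has Jordan form
J =
  [1, 1, 0]
  [0, 1, 1]
  [0, 0, 1]
(up to reordering of blocks).

Per-block formulas:
  For a 3×3 Jordan block J_3(1): exp(t · J_3(1)) = e^(1t)·(I + t·N + (t^2/2)·N^2), where N is the 3×3 nilpotent shift.

After assembling e^{tJ} and conjugating by P, we get:

e^{tA} =
  [-t^2*exp(t) - 5*t*exp(t) + exp(t), t^2*exp(t) - t*exp(t), -4*t*exp(t)]
  [-t^2*exp(t) - 5*t*exp(t), t^2*exp(t) - t*exp(t) + exp(t), -4*t*exp(t)]
  [3*t^2*exp(t)/2 + 8*t*exp(t), -3*t^2*exp(t)/2 + t*exp(t), 6*t*exp(t) + exp(t)]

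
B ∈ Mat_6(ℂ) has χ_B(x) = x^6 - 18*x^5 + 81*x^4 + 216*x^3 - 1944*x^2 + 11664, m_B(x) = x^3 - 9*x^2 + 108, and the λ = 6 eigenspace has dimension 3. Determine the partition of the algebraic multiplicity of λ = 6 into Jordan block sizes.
Block sizes for λ = 6: [2, 1, 1]

Step 1 — from the characteristic polynomial, algebraic multiplicity of λ = 6 is 4. From dim ker(B − (6)·I) = 3, there are exactly 3 Jordan blocks for λ = 6.
Step 2 — from the minimal polynomial, the factor (x − 6)^2 tells us the largest block for λ = 6 has size 2.
Step 3 — with total size 4, 3 blocks, and largest block 2, the block sizes (in nonincreasing order) are [2, 1, 1].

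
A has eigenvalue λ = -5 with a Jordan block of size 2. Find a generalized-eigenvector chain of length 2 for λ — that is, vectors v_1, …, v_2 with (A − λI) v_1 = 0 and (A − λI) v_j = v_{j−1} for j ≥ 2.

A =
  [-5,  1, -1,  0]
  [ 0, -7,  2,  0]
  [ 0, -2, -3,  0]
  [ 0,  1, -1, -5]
A Jordan chain for λ = -5 of length 2:
v_1 = (1, -2, -2, 1)ᵀ
v_2 = (0, 1, 0, 0)ᵀ

Let N = A − (-5)·I. We want v_2 with N^2 v_2 = 0 but N^1 v_2 ≠ 0; then v_{j-1} := N · v_j for j = 2, …, 2.

Pick v_2 = (0, 1, 0, 0)ᵀ.
Then v_1 = N · v_2 = (1, -2, -2, 1)ᵀ.

Sanity check: (A − (-5)·I) v_1 = (0, 0, 0, 0)ᵀ = 0. ✓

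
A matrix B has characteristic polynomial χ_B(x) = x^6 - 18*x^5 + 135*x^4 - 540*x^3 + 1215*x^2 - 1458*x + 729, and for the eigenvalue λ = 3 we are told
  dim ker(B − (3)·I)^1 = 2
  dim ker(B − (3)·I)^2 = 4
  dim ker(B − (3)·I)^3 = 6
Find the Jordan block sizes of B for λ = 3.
Block sizes for λ = 3: [3, 3]

From the dimensions of kernels of powers, the number of Jordan blocks of size at least j is d_j − d_{j−1} where d_j = dim ker(N^j) (with d_0 = 0). Computing the differences gives [2, 2, 2].
The number of blocks of size exactly k is (#blocks of size ≥ k) − (#blocks of size ≥ k + 1), so the partition is: 2 block(s) of size 3.
In nonincreasing order the block sizes are [3, 3].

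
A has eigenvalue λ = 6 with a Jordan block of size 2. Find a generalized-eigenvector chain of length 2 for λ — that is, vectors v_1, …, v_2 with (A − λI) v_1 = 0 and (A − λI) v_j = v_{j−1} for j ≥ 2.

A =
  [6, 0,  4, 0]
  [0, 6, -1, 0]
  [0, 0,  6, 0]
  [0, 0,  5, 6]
A Jordan chain for λ = 6 of length 2:
v_1 = (4, -1, 0, 5)ᵀ
v_2 = (0, 0, 1, 0)ᵀ

Let N = A − (6)·I. We want v_2 with N^2 v_2 = 0 but N^1 v_2 ≠ 0; then v_{j-1} := N · v_j for j = 2, …, 2.

Pick v_2 = (0, 0, 1, 0)ᵀ.
Then v_1 = N · v_2 = (4, -1, 0, 5)ᵀ.

Sanity check: (A − (6)·I) v_1 = (0, 0, 0, 0)ᵀ = 0. ✓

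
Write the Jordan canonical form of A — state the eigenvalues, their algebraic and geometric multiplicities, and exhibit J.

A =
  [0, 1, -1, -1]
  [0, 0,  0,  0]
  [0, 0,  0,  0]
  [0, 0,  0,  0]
J_2(0) ⊕ J_1(0) ⊕ J_1(0)

The characteristic polynomial is
  det(x·I − A) = x^4

Eigenvalues and multiplicities (the geometric multiplicity of λ is n − rank(A − λI), which equals the number of Jordan blocks for λ):
  λ = 0: algebraic multiplicity = 4, geometric multiplicity = 3

Determining the block sizes for each eigenvalue:
  λ = 0: 3 blocks summing to 4 forces exactly one block of size 2 and the rest size 1 → block sizes [2, 1, 1]

Assembling the blocks gives a Jordan form
J =
  [0, 1, 0, 0]
  [0, 0, 0, 0]
  [0, 0, 0, 0]
  [0, 0, 0, 0]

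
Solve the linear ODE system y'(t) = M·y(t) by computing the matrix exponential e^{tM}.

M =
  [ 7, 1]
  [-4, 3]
e^{tM} =
  [2*t*exp(5*t) + exp(5*t), t*exp(5*t)]
  [-4*t*exp(5*t), -2*t*exp(5*t) + exp(5*t)]

Strategy: write M = P · J · P⁻¹ where J is a Jordan canonical form, so e^{tM} = P · e^{tJ} · P⁻¹, and e^{tJ} can be computed block-by-block.

M has Jordan form
J =
  [5, 1]
  [0, 5]
(up to reordering of blocks).

Per-block formulas:
  For a 2×2 Jordan block J_2(5): exp(t · J_2(5)) = e^(5t)·(I + t·N), where N is the 2×2 nilpotent shift.

After assembling e^{tJ} and conjugating by P, we get:

e^{tM} =
  [2*t*exp(5*t) + exp(5*t), t*exp(5*t)]
  [-4*t*exp(5*t), -2*t*exp(5*t) + exp(5*t)]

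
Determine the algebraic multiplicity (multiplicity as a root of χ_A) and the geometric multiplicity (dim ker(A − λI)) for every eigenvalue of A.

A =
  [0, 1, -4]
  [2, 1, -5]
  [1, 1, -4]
λ = -1: alg = 3, geom = 1

Step 1 — factor the characteristic polynomial to read off the algebraic multiplicities:
  χ_A(x) = (x + 1)^3

Step 2 — compute geometric multiplicities via the rank-nullity identity g(λ) = n − rank(A − λI):
  rank(A − (-1)·I) = 2, so dim ker(A − (-1)·I) = n − 2 = 1

Summary:
  λ = -1: algebraic multiplicity = 3, geometric multiplicity = 1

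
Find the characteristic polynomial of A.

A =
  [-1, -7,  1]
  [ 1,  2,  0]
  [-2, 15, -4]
x^3 + 3*x^2 + 3*x + 1

Expanding det(x·I − A) (e.g. by cofactor expansion or by noting that A is similar to its Jordan form J, which has the same characteristic polynomial as A) gives
  χ_A(x) = x^3 + 3*x^2 + 3*x + 1
which factors as (x + 1)^3. The eigenvalues (with algebraic multiplicities) are λ = -1 with multiplicity 3.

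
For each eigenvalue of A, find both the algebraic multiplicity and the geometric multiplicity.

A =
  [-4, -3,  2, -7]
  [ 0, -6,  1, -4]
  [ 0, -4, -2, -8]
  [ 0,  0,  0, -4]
λ = -4: alg = 4, geom = 2

Step 1 — factor the characteristic polynomial to read off the algebraic multiplicities:
  χ_A(x) = (x + 4)^4

Step 2 — compute geometric multiplicities via the rank-nullity identity g(λ) = n − rank(A − λI):
  rank(A − (-4)·I) = 2, so dim ker(A − (-4)·I) = n − 2 = 2

Summary:
  λ = -4: algebraic multiplicity = 4, geometric multiplicity = 2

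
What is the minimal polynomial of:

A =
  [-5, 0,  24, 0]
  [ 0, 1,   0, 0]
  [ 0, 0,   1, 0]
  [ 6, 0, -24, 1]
x^2 + 4*x - 5

The characteristic polynomial is χ_A(x) = (x - 1)^3*(x + 5), so the eigenvalues are known. The minimal polynomial is
  m_A(x) = Π_λ (x − λ)^{k_λ}
where k_λ is the size of the *largest* Jordan block for λ (equivalently, the smallest k with (A − λI)^k v = 0 for every generalised eigenvector v of λ).

  λ = -5: largest Jordan block has size 1, contributing (x + 5)
  λ = 1: largest Jordan block has size 1, contributing (x − 1)

So m_A(x) = (x - 1)*(x + 5) = x^2 + 4*x - 5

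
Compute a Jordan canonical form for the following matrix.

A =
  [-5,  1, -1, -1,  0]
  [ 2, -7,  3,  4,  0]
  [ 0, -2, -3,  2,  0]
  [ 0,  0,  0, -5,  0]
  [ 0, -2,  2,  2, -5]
J_3(-5) ⊕ J_1(-5) ⊕ J_1(-5)

The characteristic polynomial is
  det(x·I − A) = x^5 + 25*x^4 + 250*x^3 + 1250*x^2 + 3125*x + 3125 = (x + 5)^5

Eigenvalues and multiplicities (the geometric multiplicity of λ is n − rank(A − λI), which equals the number of Jordan blocks for λ):
  λ = -5: algebraic multiplicity = 5, geometric multiplicity = 3

Determining the block sizes for each eigenvalue:
  λ = -5: with am = 5 and gm = 3, the partition is not yet determined (e.g. several partitions of 5 into 3 parts exist). Let N = A − (-5)·I. Computing rank(N^1) = 2, rank(N^2) = 1, rank(N^3) = 0; the number of blocks of size ≥ j is rank(N^{j−1}) − rank(N^j), giving [3, 1, 1]. So we have 1 block(s) of size 3, 2 block(s) of size 1 → block sizes [3, 1, 1]

Assembling the blocks gives a Jordan form
J =
  [-5,  1,  0,  0,  0]
  [ 0, -5,  1,  0,  0]
  [ 0,  0, -5,  0,  0]
  [ 0,  0,  0, -5,  0]
  [ 0,  0,  0,  0, -5]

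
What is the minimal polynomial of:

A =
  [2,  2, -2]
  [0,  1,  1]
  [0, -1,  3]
x^2 - 4*x + 4

The characteristic polynomial is χ_A(x) = (x - 2)^3, so the eigenvalues are known. The minimal polynomial is
  m_A(x) = Π_λ (x − λ)^{k_λ}
where k_λ is the size of the *largest* Jordan block for λ (equivalently, the smallest k with (A − λI)^k v = 0 for every generalised eigenvector v of λ).

  λ = 2: largest Jordan block has size 2, contributing (x − 2)^2

So m_A(x) = (x - 2)^2 = x^2 - 4*x + 4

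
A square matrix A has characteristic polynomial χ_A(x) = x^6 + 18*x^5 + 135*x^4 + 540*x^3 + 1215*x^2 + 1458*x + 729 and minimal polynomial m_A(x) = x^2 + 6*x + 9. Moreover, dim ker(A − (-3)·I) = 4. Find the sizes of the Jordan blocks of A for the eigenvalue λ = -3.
Block sizes for λ = -3: [2, 2, 1, 1]

Step 1 — from the characteristic polynomial, algebraic multiplicity of λ = -3 is 6. From dim ker(A − (-3)·I) = 4, there are exactly 4 Jordan blocks for λ = -3.
Step 2 — from the minimal polynomial, the factor (x + 3)^2 tells us the largest block for λ = -3 has size 2.
Step 3 — with total size 6, 4 blocks, and largest block 2, the block sizes (in nonincreasing order) are [2, 2, 1, 1].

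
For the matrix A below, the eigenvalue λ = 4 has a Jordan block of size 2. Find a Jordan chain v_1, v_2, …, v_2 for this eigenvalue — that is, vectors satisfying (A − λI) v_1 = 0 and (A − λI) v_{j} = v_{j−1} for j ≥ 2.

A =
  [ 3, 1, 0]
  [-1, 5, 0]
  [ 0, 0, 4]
A Jordan chain for λ = 4 of length 2:
v_1 = (-1, -1, 0)ᵀ
v_2 = (1, 0, 0)ᵀ

Let N = A − (4)·I. We want v_2 with N^2 v_2 = 0 but N^1 v_2 ≠ 0; then v_{j-1} := N · v_j for j = 2, …, 2.

Pick v_2 = (1, 0, 0)ᵀ.
Then v_1 = N · v_2 = (-1, -1, 0)ᵀ.

Sanity check: (A − (4)·I) v_1 = (0, 0, 0)ᵀ = 0. ✓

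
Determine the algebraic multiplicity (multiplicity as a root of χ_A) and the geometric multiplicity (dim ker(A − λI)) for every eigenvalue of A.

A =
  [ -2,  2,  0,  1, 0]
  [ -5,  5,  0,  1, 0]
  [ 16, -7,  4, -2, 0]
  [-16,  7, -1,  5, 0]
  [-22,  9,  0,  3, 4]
λ = 3: alg = 4, geom = 2; λ = 4: alg = 1, geom = 1

Step 1 — factor the characteristic polynomial to read off the algebraic multiplicities:
  χ_A(x) = (x - 4)*(x - 3)^4

Step 2 — compute geometric multiplicities via the rank-nullity identity g(λ) = n − rank(A − λI):
  rank(A − (3)·I) = 3, so dim ker(A − (3)·I) = n − 3 = 2
  rank(A − (4)·I) = 4, so dim ker(A − (4)·I) = n − 4 = 1

Summary:
  λ = 3: algebraic multiplicity = 4, geometric multiplicity = 2
  λ = 4: algebraic multiplicity = 1, geometric multiplicity = 1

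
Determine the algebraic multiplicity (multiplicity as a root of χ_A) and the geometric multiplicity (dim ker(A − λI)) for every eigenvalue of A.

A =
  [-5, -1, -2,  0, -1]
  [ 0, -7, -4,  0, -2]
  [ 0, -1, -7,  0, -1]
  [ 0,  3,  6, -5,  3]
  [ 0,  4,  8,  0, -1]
λ = -5: alg = 5, geom = 4

Step 1 — factor the characteristic polynomial to read off the algebraic multiplicities:
  χ_A(x) = (x + 5)^5

Step 2 — compute geometric multiplicities via the rank-nullity identity g(λ) = n − rank(A − λI):
  rank(A − (-5)·I) = 1, so dim ker(A − (-5)·I) = n − 1 = 4

Summary:
  λ = -5: algebraic multiplicity = 5, geometric multiplicity = 4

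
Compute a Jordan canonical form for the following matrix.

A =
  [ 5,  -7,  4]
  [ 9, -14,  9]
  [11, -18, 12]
J_3(1)

The characteristic polynomial is
  det(x·I − A) = x^3 - 3*x^2 + 3*x - 1 = (x - 1)^3

Eigenvalues and multiplicities (the geometric multiplicity of λ is n − rank(A − λI), which equals the number of Jordan blocks for λ):
  λ = 1: algebraic multiplicity = 3, geometric multiplicity = 1

Determining the block sizes for each eigenvalue:
  λ = 1: one block (gm = 1), so the single block has size am = 3 → block sizes [3]

Assembling the blocks gives a Jordan form
J =
  [1, 1, 0]
  [0, 1, 1]
  [0, 0, 1]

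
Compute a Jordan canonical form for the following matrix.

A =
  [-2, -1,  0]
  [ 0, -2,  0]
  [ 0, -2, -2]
J_2(-2) ⊕ J_1(-2)

The characteristic polynomial is
  det(x·I − A) = x^3 + 6*x^2 + 12*x + 8 = (x + 2)^3

Eigenvalues and multiplicities (the geometric multiplicity of λ is n − rank(A − λI), which equals the number of Jordan blocks for λ):
  λ = -2: algebraic multiplicity = 3, geometric multiplicity = 2

Determining the block sizes for each eigenvalue:
  λ = -2: 2 blocks summing to 3 forces exactly one block of size 2 and the rest size 1 → block sizes [2, 1]

Assembling the blocks gives a Jordan form
J =
  [-2,  1,  0]
  [ 0, -2,  0]
  [ 0,  0, -2]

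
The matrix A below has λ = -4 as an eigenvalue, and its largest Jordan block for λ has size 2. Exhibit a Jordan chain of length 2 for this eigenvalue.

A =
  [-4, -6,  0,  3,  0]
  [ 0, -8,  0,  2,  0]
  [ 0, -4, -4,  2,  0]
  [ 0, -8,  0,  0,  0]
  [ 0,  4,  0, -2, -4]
A Jordan chain for λ = -4 of length 2:
v_1 = (-6, -4, -4, -8, 4)ᵀ
v_2 = (0, 1, 0, 0, 0)ᵀ

Let N = A − (-4)·I. We want v_2 with N^2 v_2 = 0 but N^1 v_2 ≠ 0; then v_{j-1} := N · v_j for j = 2, …, 2.

Pick v_2 = (0, 1, 0, 0, 0)ᵀ.
Then v_1 = N · v_2 = (-6, -4, -4, -8, 4)ᵀ.

Sanity check: (A − (-4)·I) v_1 = (0, 0, 0, 0, 0)ᵀ = 0. ✓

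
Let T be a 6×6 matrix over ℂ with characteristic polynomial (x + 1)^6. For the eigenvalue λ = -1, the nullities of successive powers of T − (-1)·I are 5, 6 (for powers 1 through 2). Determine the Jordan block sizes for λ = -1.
Block sizes for λ = -1: [2, 1, 1, 1, 1]

From the dimensions of kernels of powers, the number of Jordan blocks of size at least j is d_j − d_{j−1} where d_j = dim ker(N^j) (with d_0 = 0). Computing the differences gives [5, 1].
The number of blocks of size exactly k is (#blocks of size ≥ k) − (#blocks of size ≥ k + 1), so the partition is: 4 block(s) of size 1, 1 block(s) of size 2.
In nonincreasing order the block sizes are [2, 1, 1, 1, 1].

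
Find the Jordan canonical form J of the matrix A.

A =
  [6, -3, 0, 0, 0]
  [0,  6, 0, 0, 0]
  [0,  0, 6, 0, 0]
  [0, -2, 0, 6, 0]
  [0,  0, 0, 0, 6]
J_2(6) ⊕ J_1(6) ⊕ J_1(6) ⊕ J_1(6)

The characteristic polynomial is
  det(x·I − A) = x^5 - 30*x^4 + 360*x^3 - 2160*x^2 + 6480*x - 7776 = (x - 6)^5

Eigenvalues and multiplicities (the geometric multiplicity of λ is n − rank(A − λI), which equals the number of Jordan blocks for λ):
  λ = 6: algebraic multiplicity = 5, geometric multiplicity = 4

Determining the block sizes for each eigenvalue:
  λ = 6: 4 blocks summing to 5 forces exactly one block of size 2 and the rest size 1 → block sizes [2, 1, 1, 1]

Assembling the blocks gives a Jordan form
J =
  [6, 1, 0, 0, 0]
  [0, 6, 0, 0, 0]
  [0, 0, 6, 0, 0]
  [0, 0, 0, 6, 0]
  [0, 0, 0, 0, 6]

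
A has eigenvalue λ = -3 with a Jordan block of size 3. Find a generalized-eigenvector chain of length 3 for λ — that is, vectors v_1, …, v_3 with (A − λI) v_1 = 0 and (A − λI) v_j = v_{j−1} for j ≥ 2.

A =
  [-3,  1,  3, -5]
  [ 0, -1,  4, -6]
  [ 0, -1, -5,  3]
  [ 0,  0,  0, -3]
A Jordan chain for λ = -3 of length 3:
v_1 = (-1, 0, 0, 0)ᵀ
v_2 = (1, 2, -1, 0)ᵀ
v_3 = (0, 1, 0, 0)ᵀ

Let N = A − (-3)·I. We want v_3 with N^3 v_3 = 0 but N^2 v_3 ≠ 0; then v_{j-1} := N · v_j for j = 3, …, 2.

Pick v_3 = (0, 1, 0, 0)ᵀ.
Then v_2 = N · v_3 = (1, 2, -1, 0)ᵀ.
Then v_1 = N · v_2 = (-1, 0, 0, 0)ᵀ.

Sanity check: (A − (-3)·I) v_1 = (0, 0, 0, 0)ᵀ = 0. ✓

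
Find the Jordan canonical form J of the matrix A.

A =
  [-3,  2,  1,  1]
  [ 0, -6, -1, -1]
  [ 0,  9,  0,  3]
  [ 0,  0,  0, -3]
J_3(-3) ⊕ J_1(-3)

The characteristic polynomial is
  det(x·I − A) = x^4 + 12*x^3 + 54*x^2 + 108*x + 81 = (x + 3)^4

Eigenvalues and multiplicities (the geometric multiplicity of λ is n − rank(A − λI), which equals the number of Jordan blocks for λ):
  λ = -3: algebraic multiplicity = 4, geometric multiplicity = 2

Determining the block sizes for each eigenvalue:
  λ = -3: with am = 4 and gm = 2, the partition is not yet determined (e.g. several partitions of 4 into 2 parts exist). Let N = A − (-3)·I. Computing rank(N^1) = 2, rank(N^2) = 1, rank(N^3) = 0; the number of blocks of size ≥ j is rank(N^{j−1}) − rank(N^j), giving [2, 1, 1]. So we have 1 block(s) of size 3, 1 block(s) of size 1 → block sizes [3, 1]

Assembling the blocks gives a Jordan form
J =
  [-3,  1,  0,  0]
  [ 0, -3,  1,  0]
  [ 0,  0, -3,  0]
  [ 0,  0,  0, -3]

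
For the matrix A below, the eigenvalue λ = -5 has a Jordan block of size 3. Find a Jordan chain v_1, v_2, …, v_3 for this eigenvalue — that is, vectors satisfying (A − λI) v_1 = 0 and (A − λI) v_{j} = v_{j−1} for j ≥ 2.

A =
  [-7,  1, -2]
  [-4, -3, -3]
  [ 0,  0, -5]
A Jordan chain for λ = -5 of length 3:
v_1 = (1, 2, 0)ᵀ
v_2 = (-2, -3, 0)ᵀ
v_3 = (0, 0, 1)ᵀ

Let N = A − (-5)·I. We want v_3 with N^3 v_3 = 0 but N^2 v_3 ≠ 0; then v_{j-1} := N · v_j for j = 3, …, 2.

Pick v_3 = (0, 0, 1)ᵀ.
Then v_2 = N · v_3 = (-2, -3, 0)ᵀ.
Then v_1 = N · v_2 = (1, 2, 0)ᵀ.

Sanity check: (A − (-5)·I) v_1 = (0, 0, 0)ᵀ = 0. ✓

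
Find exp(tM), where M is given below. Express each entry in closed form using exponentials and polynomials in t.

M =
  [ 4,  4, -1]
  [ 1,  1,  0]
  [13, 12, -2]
e^{tM} =
  [3*t*exp(t) + exp(t), 4*t*exp(t), -t*exp(t)]
  [3*t^2*exp(t)/2 + t*exp(t), 2*t^2*exp(t) + exp(t), -t^2*exp(t)/2]
  [6*t^2*exp(t) + 13*t*exp(t), 8*t^2*exp(t) + 12*t*exp(t), -2*t^2*exp(t) - 3*t*exp(t) + exp(t)]

Strategy: write M = P · J · P⁻¹ where J is a Jordan canonical form, so e^{tM} = P · e^{tJ} · P⁻¹, and e^{tJ} can be computed block-by-block.

M has Jordan form
J =
  [1, 1, 0]
  [0, 1, 1]
  [0, 0, 1]
(up to reordering of blocks).

Per-block formulas:
  For a 3×3 Jordan block J_3(1): exp(t · J_3(1)) = e^(1t)·(I + t·N + (t^2/2)·N^2), where N is the 3×3 nilpotent shift.

After assembling e^{tJ} and conjugating by P, we get:

e^{tM} =
  [3*t*exp(t) + exp(t), 4*t*exp(t), -t*exp(t)]
  [3*t^2*exp(t)/2 + t*exp(t), 2*t^2*exp(t) + exp(t), -t^2*exp(t)/2]
  [6*t^2*exp(t) + 13*t*exp(t), 8*t^2*exp(t) + 12*t*exp(t), -2*t^2*exp(t) - 3*t*exp(t) + exp(t)]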